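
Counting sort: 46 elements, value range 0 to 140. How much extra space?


n = 46 (output array)
k = 141 (count array for 141 distinct values)
Extra space = 46 + 141 = 187


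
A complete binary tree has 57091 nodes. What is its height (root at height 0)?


In a complete binary tree, level k holds nodes 2^k .. 2^(k+1)-1 (1-indexed).
Height = floor(log2(n)) = floor(log2(57091)) = 15
Check: 2^15 = 32768 <= 57091 < 65536 = 2^16


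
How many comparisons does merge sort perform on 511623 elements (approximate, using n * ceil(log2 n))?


Recursion depth: ceil(log2(511623)) = 19
Each recursion level merges n = 511623 elements
Total = 511623 * 19 = 9720837


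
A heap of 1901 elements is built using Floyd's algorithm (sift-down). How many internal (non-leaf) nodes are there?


Leaf nodes occupy roughly half the array.
Sift-down is called for each internal node, starting from the last one.
Internal nodes = floor(n/2) = floor(1901/2) = 950


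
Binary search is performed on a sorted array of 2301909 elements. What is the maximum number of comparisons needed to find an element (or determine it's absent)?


Binary search halves the search space each comparison:
  Step 1: search space = 2301909 -> 1150954
  Step 2: search space = 1150954 -> 575477
  Step 3: search space = 575477 -> 287738
  Step 4: search space = 287738 -> 143869
  Step 5: search space = 143869 -> 71934
  Step 6: search space = 71934 -> 35967
  Step 7: search space = 35967 -> 17983
  Step 8: search space = 17983 -> 8991
  Step 9: search space = 8991 -> 4495
  Step 10: search space = 4495 -> 2247
  Step 11: search space = 2247 -> 1123
  Step 12: search space = 1123 -> 561
  Step 13: search space = 561 -> 280
  Step 14: search space = 280 -> 140
  Step 15: search space = 140 -> 70
  Step 16: search space = 70 -> 35
  Step 17: search space = 35 -> 17
  Step 18: search space = 17 -> 8
  Step 19: search space = 8 -> 4
  Step 20: search space = 4 -> 2
  Step 21: search space = 2 -> 1
  Step 22: search space = 1 (final check)
Maximum comparisons = floor(log2(2301909)) + 1 = 21 + 1 = 22


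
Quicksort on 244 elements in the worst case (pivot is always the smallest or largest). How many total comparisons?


In the worst case, each partition step picks the worst pivot:
  Partition 1: 243 comparisons (n-1 elements to compare)
  Partition 2: 242 comparisons
  Partition 3: 241 comparisons
  Partition 4: 240 comparisons
  Partition 5: 239 comparisons
  ...
  Last partition: 0 comparisons
Total = (n-1) + (n-2) + ... + 1 + 0 = n*(n-1)/2
= 244*243/2 = 29646


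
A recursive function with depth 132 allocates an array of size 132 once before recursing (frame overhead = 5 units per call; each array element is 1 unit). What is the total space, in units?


Array allocation: 132 units (allocated once)
Stack frames: 132 deep * 5 per frame = 660 units
Total = 132 + 660 = 792


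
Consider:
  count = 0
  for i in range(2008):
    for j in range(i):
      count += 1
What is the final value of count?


For each i, the inner loop runs i times:
  i=0: inner runs 0 times
  i=1: inner runs 1 time
  i=2: inner runs 2 times
  i=3: inner runs 3 times
  i=4: inner runs 4 times
  i=5: inner runs 5 times
  i=6: inner runs 6 times
  i=7: inner runs 7 times
  ...
Total = 0 + 1 + 2 + ... + 2007 = 2008*(2008-1)/2 = 2015028


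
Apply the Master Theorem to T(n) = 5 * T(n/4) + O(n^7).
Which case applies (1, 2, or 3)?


The Master Theorem: T(n) = a*T(n/b) + O(n^c)
  a = 5, b = 4, c = 7
log_b(a) = log_4(5) ~ 1.161
Compare b^c with a: 4^7 = 16384 > 5, so c > log_b(a).
Since c > log_b(a), Case 3 applies.
T(n) = O(n^7)
Master Theorem case = 3


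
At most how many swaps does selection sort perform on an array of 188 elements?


Each of the 187 passes places one element in its final position.
Pass 1: swap minimum into position 0
Pass 2: swap minimum of remaining into position 1
...
Pass 187: last two elements, one swap
Maximum swaps = 188 - 1 = 187


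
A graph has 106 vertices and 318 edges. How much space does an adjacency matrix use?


Adjacency matrix: V x V grid of entries
Space = V^2 = 106^2 = 106 * 106 = 11236


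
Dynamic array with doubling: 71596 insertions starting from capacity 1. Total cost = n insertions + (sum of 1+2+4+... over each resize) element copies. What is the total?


n = 71596
Insertion costs: 71596
Resizes copy 1, 2, 4, ... up to the largest power of 2 that is <= n-1 = 71595, i.e. 65536.
Copy costs = 1 + 2 + 4 + 8 + 16 + 32 + 64 + 128 + 256 + 512 + 1024 + 2048 + 4096 + 8192 + 16384 + 32768 + 65536 = 131071
Total = 71596 + 131071 = 202667


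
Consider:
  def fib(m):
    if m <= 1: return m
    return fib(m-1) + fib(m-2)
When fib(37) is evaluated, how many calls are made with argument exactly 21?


Let N(m) = number of times fib(m) is called while evaluating fib(37).
N(37) = 1 (the initial call).
N(36) = 1 (only fib(37) calls it).
For 1 <= m <= 35: fib(m) is called by fib(m+1) and fib(m+2), so
  N(m) = N(m+1) + N(m+2).
fib(0) is called only by fib(2), so N(0) = N(2).
Walk down from m=37:
  N(37)=1, N(36)=1, N(35)=2, N(34)=3, N(33)=5, N(32)=8, N(31)=13, N(30)=21, N(29)=34, N(28)=55, N(27)=89, N(26)=144, N(25)=233, N(24)=377, N(23)=610, N(22)=987, N(21)=1597
N(21) = 1597


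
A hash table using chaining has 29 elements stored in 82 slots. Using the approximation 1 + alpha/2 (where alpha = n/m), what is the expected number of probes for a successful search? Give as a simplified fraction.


Load factor alpha = n/m = 29/82
Expected probes = 1 + alpha/2 = 1 + 29/(2*82)
= 1 + 29/164
= 164/164 + 29/164
= 193/164


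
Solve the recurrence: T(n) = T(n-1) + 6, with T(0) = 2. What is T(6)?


Unrolling the recurrence:
T(6) = T(5) + 6
       = T(4) + 6 + 6
       = T(3) + 6*3
       ...
       = T(0) + 6*6
       = 2 + 36 = 38


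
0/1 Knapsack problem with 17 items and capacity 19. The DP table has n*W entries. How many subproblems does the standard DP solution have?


The DP table is indexed by (item, capacity).
Rows: 17 items
Columns: 19 capacity values (1 to W)
Total subproblems = 17 * 19 = 323


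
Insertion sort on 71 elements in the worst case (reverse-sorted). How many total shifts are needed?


In the worst case (reverse-sorted), each element shifts past all previous:
  Element 1: 1 shifts
  Element 2: 2 shifts
  Element 3: 3 shifts
  Element 4: 4 shifts
  Element 5: 5 shifts
  ...
  Element 70: 70 shifts
Total = 1 + 2 + ... + 70
= 71*(71-1)/2 = 2485


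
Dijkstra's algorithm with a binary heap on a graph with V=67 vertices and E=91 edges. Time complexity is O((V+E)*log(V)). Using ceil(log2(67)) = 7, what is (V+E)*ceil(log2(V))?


Dijkstra with a binary heap: each vertex is extracted once, each edge may relax once.
Each heap operation costs O(log V).
V + E = 67 + 91 = 158
ceil(log2(67)) = 7 (since 2^6 = 64 < 67 <= 128 = 2^7)
Total heap work = (V+E) * ceil(log2(V)) = 158 * 7 = 1106


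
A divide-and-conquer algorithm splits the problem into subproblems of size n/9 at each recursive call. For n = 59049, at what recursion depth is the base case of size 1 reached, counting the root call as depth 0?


At each depth, the problem size is divided by 9:
  Depth 0: problem size = 59049
  Depth 1: problem size = 6561
  Depth 2: problem size = 729
  Depth 3: problem size = 81
  Depth 4: problem size = 9
  Depth 5: problem size = 1 (base case)
The base case is reached at depth log_9(59049) = 5 (the tree has 6 levels counting depth 0, but the depth asked for is 5).
Recursion depth = 5


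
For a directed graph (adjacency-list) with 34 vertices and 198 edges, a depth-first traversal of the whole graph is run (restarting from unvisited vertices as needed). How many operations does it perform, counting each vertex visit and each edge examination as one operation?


A full DFS traversal visits each vertex once and examines each edge once.
V = 34
E = 198
Sum = 34 + 198 = 232


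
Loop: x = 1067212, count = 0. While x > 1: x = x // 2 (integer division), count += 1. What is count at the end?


The variable x halves each step:
x = 1067212 -> 533606 -> 266803 -> 133401 -> 66700 -> 33350 -> 16675 -> 8337 -> 4168 -> 2084 -> 1042 -> 521 -> 260 -> 130 -> 65 -> 32 -> 16 -> 8 -> 4 -> 2 -> 1
Number of halvings = floor(log2(1067212)) = 20


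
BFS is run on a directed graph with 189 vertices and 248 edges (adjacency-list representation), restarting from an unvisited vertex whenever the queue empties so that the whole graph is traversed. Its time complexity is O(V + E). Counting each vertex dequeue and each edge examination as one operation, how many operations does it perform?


A full BFS traversal dequeues each vertex exactly once and examines each directed edge exactly once.
V = 189 (vertex processing cost)
E = 248 (edge examination cost)
Total operations proportional to V + E = 189 + 248 = 437


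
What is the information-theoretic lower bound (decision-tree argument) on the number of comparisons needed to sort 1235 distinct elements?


A binary decision tree of height h has at most 2^h leaves and needs at least n! of them, so h >= ceil(log2(n!)).
1235! is far too large to multiply out, so use Stirling's series:
  ln(n!) ~ n ln n - n + (1/2) ln(2 pi n) + 1/(12n)  (error below 1/(360 n^3), negligible here)
  ln(1235) = 7.1188262
  n ln n = 1235 * 7.1188262 = 8791.7504
  (1/2) ln(2 pi * 1235) = (1/2) ln(7759.7339) = 4.4784
  1/(12*1235) = 0.0001
  ln(1235!) ~ 8791.7504 - 1235 + 4.4784 + 0.0001 = 7561.2289
Convert to base 2: log2(1235!) = 7561.2289 / ln 2 = 7561.2289 / 0.69314718 = 10908.5474
ceil(10908.5474) = 10909


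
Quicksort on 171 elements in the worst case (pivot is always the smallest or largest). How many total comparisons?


In the worst case, each partition step picks the worst pivot:
  Partition 1: 170 comparisons (n-1 elements to compare)
  Partition 2: 169 comparisons
  Partition 3: 168 comparisons
  Partition 4: 167 comparisons
  Partition 5: 166 comparisons
  ...
  Last partition: 0 comparisons
Total = (n-1) + (n-2) + ... + 1 + 0 = n*(n-1)/2
= 171*170/2 = 14535


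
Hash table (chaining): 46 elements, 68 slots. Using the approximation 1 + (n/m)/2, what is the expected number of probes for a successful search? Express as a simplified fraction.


Computing expected probes:
alpha = 46/68
= 1 + alpha/2
= 1 + 46/(2*68)
= (2*68 + 46) / (2*68)
= 182/136 = 91/68


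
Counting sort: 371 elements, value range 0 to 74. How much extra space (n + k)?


n = 371 (output array)
k = 75 (count array for 75 distinct values)
Extra space = 371 + 75 = 446


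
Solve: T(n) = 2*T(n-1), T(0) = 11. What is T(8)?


Unrolling:
T(8) = 2*T(7) = 2^2*T(6) = ... = 2^8*T(0)
= 2^8 * 11
= 256 * 11 = 2816


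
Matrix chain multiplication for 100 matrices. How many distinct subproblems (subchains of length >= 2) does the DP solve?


Subproblems are indexed by (i, j) where i < j.
Number of such pairs = n*(n-1)/2
= 100 * 99 / 2
= 4950


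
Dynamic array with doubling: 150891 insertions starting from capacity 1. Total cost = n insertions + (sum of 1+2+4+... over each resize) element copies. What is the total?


n = 150891
Insertion costs: 150891
Resizes copy 1, 2, 4, ... up to the largest power of 2 that is <= n-1 = 150890, i.e. 131072.
Copy costs = 1 + 2 + 4 + 8 + 16 + 32 + 64 + 128 + 256 + 512 + 1024 + 2048 + 4096 + 8192 + 16384 + 32768 + 65536 + 131072 = 262143
Total = 150891 + 262143 = 413034


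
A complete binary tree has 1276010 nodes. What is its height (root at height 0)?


In a complete binary tree, level k holds nodes 2^k .. 2^(k+1)-1 (1-indexed).
Height = floor(log2(n)) = floor(log2(1276010)) = 20
Check: 2^20 = 1048576 <= 1276010 < 2097152 = 2^21


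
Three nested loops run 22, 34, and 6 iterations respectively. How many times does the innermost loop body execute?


Loop 1 (outermost): 22 iterations
Loop 2 (middle): 34 iterations per outer
Loop 3 (innermost): 6 iterations per middle
Total = 22 * 34 * 6 = 4488


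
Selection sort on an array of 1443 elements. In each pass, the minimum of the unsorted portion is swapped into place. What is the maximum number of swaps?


Selection sort performs one swap per pass:
  Pass 1: find min in positions 0 to 1442, swap with position 0
  Pass 2: find min in positions 1 to 1442, swap with position 1
  Pass 3: find min in positions 2 to 1442, swap with position 2
  Pass 4: find min in positions 3 to 1442, swap with position 3
  Pass 5: find min in positions 4 to 1442, swap with position 4
  ... (1437 more passes)
Total passes (and swaps) = n - 1 = 1443 - 1 = 1442


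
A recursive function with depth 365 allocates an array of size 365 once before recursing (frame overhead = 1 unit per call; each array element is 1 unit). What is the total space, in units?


Array allocation: 365 units (allocated once)
Stack frames: 365 deep * 1 per frame = 365 units
Total = 365 + 365 = 730


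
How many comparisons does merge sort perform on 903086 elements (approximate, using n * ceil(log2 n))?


Recursion depth: ceil(log2(903086)) = 20
Each recursion level merges n = 903086 elements
Total = 903086 * 20 = 18061720


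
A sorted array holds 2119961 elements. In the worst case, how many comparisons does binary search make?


Halving sequence: 2119961 -> 1059980 -> 529990 -> 264995 -> 132497 -> 66248 -> 33124 -> 16562 -> 8281 -> 4140 -> 2070 -> 1035 -> 517 -> 258 -> 129 -> 64 -> 32 -> 16 -> 8 -> 4 -> 2 -> 1
Number of halvings = 21
Max comparisons = 21 + 1 = 22


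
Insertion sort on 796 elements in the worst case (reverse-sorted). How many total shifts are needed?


In the worst case (reverse-sorted), each element shifts past all previous:
  Element 1: 1 shifts
  Element 2: 2 shifts
  Element 3: 3 shifts
  Element 4: 4 shifts
  Element 5: 5 shifts
  ...
  Element 795: 795 shifts
Total = 1 + 2 + ... + 795
= 796*(796-1)/2 = 316410


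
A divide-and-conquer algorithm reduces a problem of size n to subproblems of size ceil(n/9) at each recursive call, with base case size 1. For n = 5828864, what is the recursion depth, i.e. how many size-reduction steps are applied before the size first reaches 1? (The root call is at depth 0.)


Each step divides the size by 9 (rounding up); after k steps the size is ceil(n/9^k), which equals 1 exactly when 9^k >= n.
So the depth is the smallest k with 9^k >= 5828864, i.e. ceil(log_9(5828864)).
9^7 = 4782969 < 5828864 <= 43046721 = 9^8
Recursion depth = 8


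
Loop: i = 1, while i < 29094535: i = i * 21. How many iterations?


i multiplies by 21 each step:
i = 1 -> 21 -> 441 -> 9261 -> 194481 -> 4084101 -> 85766121 (stop)
Iterations = ceil(log_21(29094535)) = 6


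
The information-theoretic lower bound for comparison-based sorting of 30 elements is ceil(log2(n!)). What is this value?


A binary decision tree of height h has at most 2^h leaves and needs at least n! of them, so h >= ceil(log2(n!)).
Compute 30! as a running product:
  x2 = 2, x3 = 6, x4 = 24, x5 = 120
  x6 = 720, x7 = 5040, x8 = 40320, x9 = 362880
  x10 = 3628800, x11 = 39916800, x12 = 479001600, x13 = 6227020800
  x14 = 87178291200, x15 = 1307674368000, x16 = 20922789888000, x17 = 355687428096000
  x18 = 6402373705728000, x19 = 121645100408832000, x20 = 2432902008176640000, x21 = 51090942171709440000
  x22 = 1124000727777607680000, x23 = 25852016738884976640000, x24 = 620448401733239439360000, x25 = 15511210043330985984000000
  x26 = 403291461126605635584000000, x27 = 10888869450418352160768000000, x28 = 304888344611713860501504000000, x29 = 8841761993739701954543616000000
  x30 = 265252859812191058636308480000000
30! = 265252859812191058636308480000000
Bracket between powers of 2:
  2^107 = 162259276829213363391578010288128 < 265252859812191058636308480000000 <= 324518553658426726783156020576256 = 2^108
So ceil(log2(30!)) = 108


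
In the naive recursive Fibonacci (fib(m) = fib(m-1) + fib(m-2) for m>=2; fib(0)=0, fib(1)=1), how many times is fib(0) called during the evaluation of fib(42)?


Let N(m) = number of times fib(m) is called while evaluating fib(42).
N(42) = 1 (the initial call).
N(41) = 1 (only fib(42) calls it).
For 1 <= m <= 40: fib(m) is called by fib(m+1) and fib(m+2), so
  N(m) = N(m+1) + N(m+2).
fib(0) is called only by fib(2), so N(0) = N(2).
Walk down from m=42:
  N(42)=1, N(41)=1, N(40)=2, N(39)=3, N(38)=5, N(37)=8, N(36)=13, N(35)=21, N(34)=34, N(33)=55, N(32)=89, N(31)=144, N(30)=233, N(29)=377, N(28)=610, N(27)=987, N(26)=1597, N(25)=2584, N(24)=4181, N(23)=6765, N(22)=10946, N(21)=17711, N(20)=28657, N(19)=46368, N(18)=75025, N(17)=121393, N(16)=196418, N(15)=317811, N(14)=514229, N(13)=832040, N(12)=1346269, N(11)=2178309, N(10)=3524578, N(9)=5702887, N(8)=9227465, N(7)=14930352, N(6)=24157817, N(5)=39088169, N(4)=63245986, N(3)=102334155, N(2)=165580141, N(1)=267914296, N(0)=N(2)=165580141
N(0) = 165580141


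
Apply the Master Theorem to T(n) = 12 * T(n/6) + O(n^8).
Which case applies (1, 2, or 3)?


The Master Theorem: T(n) = a*T(n/b) + O(n^c)
  a = 12, b = 6, c = 8
log_b(a) = log_6(12) ~ 1.387
Compare b^c with a: 6^8 = 1679616 > 12, so c > log_b(a).
Since c > log_b(a), Case 3 applies.
T(n) = O(n^8)
Master Theorem case = 3


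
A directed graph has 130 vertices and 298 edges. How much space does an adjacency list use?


Adjacency list: one list head per vertex + one entry per edge
Vertex heads: 130
Edge entries: 298
Total = 130 + 298 = 428


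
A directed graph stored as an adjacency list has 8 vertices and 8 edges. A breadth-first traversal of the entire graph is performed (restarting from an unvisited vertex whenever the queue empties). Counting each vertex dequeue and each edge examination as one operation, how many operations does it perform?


A full BFS traversal dequeues each vertex once and examines each edge once.
Vertex visits: 8
Edge visits: 8
V + E = 8 + 8 = 16


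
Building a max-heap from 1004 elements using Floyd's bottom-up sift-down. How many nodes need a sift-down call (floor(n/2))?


In a heap of 1004 elements (0-indexed array):
  Last element index: 1003
  Parent of last element: floor((1003 - 1) / 2) = 501
  Internal nodes: indices 0 to 501
  Count = floor(1004/2) = 502


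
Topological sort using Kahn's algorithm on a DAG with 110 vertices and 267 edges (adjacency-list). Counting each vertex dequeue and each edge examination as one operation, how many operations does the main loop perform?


Kahn's algorithm:
  1. Compute in-degrees: O(V + E)
  2. Process queue: each vertex dequeued once (O(V))
     each edge examined once (O(E))
Total = V + E = 110 + 267 = 377


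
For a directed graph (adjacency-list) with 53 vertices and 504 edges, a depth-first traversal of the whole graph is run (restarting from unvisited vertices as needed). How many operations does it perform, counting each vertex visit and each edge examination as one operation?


A full DFS traversal visits each vertex once and examines each edge once.
V = 53
E = 504
Sum = 53 + 504 = 557


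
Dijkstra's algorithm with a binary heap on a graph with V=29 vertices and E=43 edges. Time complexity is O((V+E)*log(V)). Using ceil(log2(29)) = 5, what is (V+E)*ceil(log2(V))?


Dijkstra with a binary heap: each vertex is extracted once, each edge may relax once.
Each heap operation costs O(log V).
V + E = 29 + 43 = 72
ceil(log2(29)) = 5 (since 2^4 = 16 < 29 <= 32 = 2^5)
Total heap work = (V+E) * ceil(log2(V)) = 72 * 5 = 360


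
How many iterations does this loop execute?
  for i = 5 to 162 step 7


The loop variable i takes values starting at 5 and increments by 7 each iteration.
Sequence: i = 5, 12, 19, 26, 33, 40, 47, 54, 61, ...
The upper bound 162 is inclusive, so the count is floor((last - first) / step) + 1:
floor((162 - 5) / 7) + 1 = floor(157/7) + 1 = 22 + 1 = 23


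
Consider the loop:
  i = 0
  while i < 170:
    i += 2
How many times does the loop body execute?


Starting at i = 0, each iteration adds 2.
Iterations until i >= 170:
  Iteration 1: i = 0 -> i = 2
  Iteration 2: i = 2 -> i = 4
  Iteration 3: i = 4 -> i = 6
  Iteration 4: i = 6 -> i = 8
  Iteration 5: i = 8 -> i = 10
  Iteration 6: i = 10 -> i = 12
  Iteration 7: i = 12 -> i = 14
  Iteration 8: i = 14 -> i = 16
  ... continuing ...
Total iterations = ceil(170/2) = 85


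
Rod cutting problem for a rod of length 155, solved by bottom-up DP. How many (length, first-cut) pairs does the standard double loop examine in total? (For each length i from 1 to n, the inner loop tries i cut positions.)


For each subproblem length i = 1..155, the inner loop considers i possible first cuts.
Total = 1 + 2 + ... + 155
= 155*(155+1)/2
= 155*156/2 = 12090


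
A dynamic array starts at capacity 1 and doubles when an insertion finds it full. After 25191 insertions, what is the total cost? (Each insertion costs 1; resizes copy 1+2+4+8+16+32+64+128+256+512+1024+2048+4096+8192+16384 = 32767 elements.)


Insertion cost: 25191 (one per element)
Resizes occur just before inserting elements 2, 3, 5, 9, ...
Elements copied at each resize: 1 + 2 + 4 + 8 + 16 + 32 + 64 + 128 + 256 + 512 + 1024 + 2048 + 4096 + 8192 + 16384
Sum of copies = 32767 (geometric series: 2^k - 1)
Total = 25191 + 32767 = 57958


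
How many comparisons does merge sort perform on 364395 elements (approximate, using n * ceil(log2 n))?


Recursion depth: ceil(log2(364395)) = 19
Each recursion level merges n = 364395 elements
Total = 364395 * 19 = 6923505


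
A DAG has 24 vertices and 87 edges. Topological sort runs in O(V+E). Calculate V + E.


V = 24 (vertex processing)
E = 87 (edge processing)
V + E = 24 + 87 = 111


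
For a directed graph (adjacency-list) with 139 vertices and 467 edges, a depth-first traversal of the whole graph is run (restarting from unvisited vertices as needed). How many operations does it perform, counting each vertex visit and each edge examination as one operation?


A full DFS traversal visits each vertex once and examines each edge once.
V = 139
E = 467
Sum = 139 + 467 = 606


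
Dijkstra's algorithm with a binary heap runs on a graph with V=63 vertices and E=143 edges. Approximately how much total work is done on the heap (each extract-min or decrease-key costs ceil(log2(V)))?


Dijkstra with a binary heap: each vertex is extracted once, each edge may relax once.
Each heap operation costs O(log V).
V + E = 63 + 143 = 206
ceil(log2(63)) = 6 (since 2^5 = 32 < 63 <= 64 = 2^6)
Total heap work = (V+E) * ceil(log2(V)) = 206 * 6 = 1236


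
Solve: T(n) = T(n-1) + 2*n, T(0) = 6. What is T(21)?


Expanding the recurrence:
T(21) = T(20) + 2*21
       = T(19) + 2*20 + 2*21
       ...
       = T(0) + 2*(1 + 2 + ... + 21)
       = 6 + 2 * 21*22/2
       = 6 + 2 * 231
       = 6 + 462 = 468


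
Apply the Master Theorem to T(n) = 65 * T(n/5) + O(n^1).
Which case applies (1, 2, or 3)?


The Master Theorem: T(n) = a*T(n/b) + O(n^c)
  a = 65, b = 5, c = 1
log_b(a) = log_5(65) ~ 2.594
Compare b^c with a: 5^1 = 5 < 65, so c < log_b(a).
Since c < log_b(a), Case 1 applies.
T(n) = O(n^(log_5 65)) ~ O(n^2.594)
Master Theorem case = 1


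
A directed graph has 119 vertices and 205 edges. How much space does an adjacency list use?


Adjacency list: one list head per vertex + one entry per edge
Vertex heads: 119
Edge entries: 205
Total = 119 + 205 = 324


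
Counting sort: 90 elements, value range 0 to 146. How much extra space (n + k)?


n = 90 (output array)
k = 147 (count array for 147 distinct values)
Extra space = 90 + 147 = 237


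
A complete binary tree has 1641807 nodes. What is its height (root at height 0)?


In a complete binary tree, level k holds nodes 2^k .. 2^(k+1)-1 (1-indexed).
Height = floor(log2(n)) = floor(log2(1641807)) = 20
Check: 2^20 = 1048576 <= 1641807 < 2097152 = 2^21


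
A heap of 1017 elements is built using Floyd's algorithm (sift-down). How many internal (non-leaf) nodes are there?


Leaf nodes occupy roughly half the array.
Sift-down is called for each internal node, starting from the last one.
Internal nodes = floor(n/2) = floor(1017/2) = 508


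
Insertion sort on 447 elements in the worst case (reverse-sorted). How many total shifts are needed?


In the worst case (reverse-sorted), each element shifts past all previous:
  Element 1: 1 shifts
  Element 2: 2 shifts
  Element 3: 3 shifts
  Element 4: 4 shifts
  Element 5: 5 shifts
  ...
  Element 446: 446 shifts
Total = 1 + 2 + ... + 446
= 447*(447-1)/2 = 99681


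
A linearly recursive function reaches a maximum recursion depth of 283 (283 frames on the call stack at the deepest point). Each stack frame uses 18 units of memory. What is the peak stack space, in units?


Maximum recursion depth = 283 frames
Memory per frame = 18 units
Total stack space = depth * frame_size
= 283 * 18 = 5094


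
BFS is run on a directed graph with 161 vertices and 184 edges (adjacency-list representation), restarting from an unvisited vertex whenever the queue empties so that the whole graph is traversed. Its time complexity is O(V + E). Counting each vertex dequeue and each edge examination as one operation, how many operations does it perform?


A full BFS traversal dequeues each vertex exactly once and examines each directed edge exactly once.
V = 161 (vertex processing cost)
E = 184 (edge examination cost)
Total operations proportional to V + E = 161 + 184 = 345


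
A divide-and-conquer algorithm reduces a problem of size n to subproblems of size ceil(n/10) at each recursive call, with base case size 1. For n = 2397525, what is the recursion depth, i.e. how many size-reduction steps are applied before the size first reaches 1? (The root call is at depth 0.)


Each step divides the size by 10 (rounding up); after k steps the size is ceil(n/10^k), which equals 1 exactly when 10^k >= n.
So the depth is the smallest k with 10^k >= 2397525, i.e. ceil(log_10(2397525)).
10^6 = 1000000 < 2397525 <= 10000000 = 10^7
Recursion depth = 7


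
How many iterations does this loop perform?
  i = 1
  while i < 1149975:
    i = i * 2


The loop variable doubles each iteration:
i = 1 -> 2 -> 4 -> 8 -> 16 -> 32 -> 64 -> 128 -> 256 -> 512 -> 1024 -> 2048 -> 4096 -> 8192 -> 16384 -> 32768 -> 65536 -> 131072 -> 262144 -> 524288 -> 1048576 -> 2097152 (stop, 2097152 >= 1149975)
Number of doublings = ceil(log2(1149975)) = 21


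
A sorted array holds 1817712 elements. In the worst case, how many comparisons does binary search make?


Halving sequence: 1817712 -> 908856 -> 454428 -> 227214 -> 113607 -> 56803 -> 28401 -> 14200 -> 7100 -> 3550 -> 1775 -> 887 -> 443 -> 221 -> 110 -> 55 -> 27 -> 13 -> 6 -> 3 -> 1
Number of halvings = 20
Max comparisons = 20 + 1 = 21


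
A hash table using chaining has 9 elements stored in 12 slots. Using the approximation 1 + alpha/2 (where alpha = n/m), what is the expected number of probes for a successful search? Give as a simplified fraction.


Load factor alpha = n/m = 9/12
Expected probes = 1 + alpha/2 = 1 + 9/(2*12)
= 1 + 9/24
= 24/24 + 9/24
= 33/24
Simplify: 11/8


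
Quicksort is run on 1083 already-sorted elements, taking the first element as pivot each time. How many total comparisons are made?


Sum of comparisons per partition:
1082 + 1081 + ... + 1 + 0
= 1083 * (1083 - 1) / 2
= 1083 * 1082 / 2
= 585903


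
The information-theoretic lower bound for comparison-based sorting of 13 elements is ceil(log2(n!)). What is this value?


A binary decision tree of height h has at most 2^h leaves and needs at least n! of them, so h >= ceil(log2(n!)).
Compute 13! as a running product:
  x2 = 2, x3 = 6, x4 = 24, x5 = 120
  x6 = 720, x7 = 5040, x8 = 40320, x9 = 362880
  x10 = 3628800, x11 = 39916800, x12 = 479001600, x13 = 6227020800
13! = 6227020800
Bracket between powers of 2:
  2^32 = 4294967296 < 6227020800 <= 8589934592 = 2^33
So ceil(log2(13!)) = 33


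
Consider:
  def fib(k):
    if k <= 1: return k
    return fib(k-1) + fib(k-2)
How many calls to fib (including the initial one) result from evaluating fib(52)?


Let C(m) = total calls to evaluate fib(m). Then C(0)=C(1)=1, and
C(m) = 1 + C(m-1) + C(m-2) for m >= 2.
Build the table (each entry = 1 + previous two):
  C(0) = 1
  C(1) = 1
  C(2) = 1 + 1 + 1 = 3
  C(3) = 1 + 3 + 1 = 5
  C(4) = 1 + 5 + 3 = 9
  C(5) = 1 + 9 + 5 = 15
  C(6) = 1 + 15 + 9 = 25
  C(7) = 1 + 25 + 15 = 41
  C(8) = 1 + 41 + 25 = 67
  C(9) = 1 + 67 + 41 = 109
  C(10) = 1 + 109 + 67 = 177
  C(11) = 1 + 177 + 109 = 287
  C(12) = 1 + 287 + 177 = 465
  C(13) = 1 + 465 + 287 = 753
  C(14) = 1 + 753 + 465 = 1219
  C(15) = 1 + 1219 + 753 = 1973
  C(16) = 1 + 1973 + 1219 = 3193
  C(17) = 1 + 3193 + 1973 = 5167
  C(18) = 1 + 5167 + 3193 = 8361
  C(19) = 1 + 8361 + 5167 = 13529
  C(20) = 1 + 13529 + 8361 = 21891
  C(21) = 1 + 21891 + 13529 = 35421
  C(22) = 1 + 35421 + 21891 = 57313
  C(23) = 1 + 57313 + 35421 = 92735
  C(24) = 1 + 92735 + 57313 = 150049
  C(25) = 1 + 150049 + 92735 = 242785
  C(26) = 1 + 242785 + 150049 = 392835
  C(27) = 1 + 392835 + 242785 = 635621
  C(28) = 1 + 635621 + 392835 = 1028457
  C(29) = 1 + 1028457 + 635621 = 1664079
  C(30) = 1 + 1664079 + 1028457 = 2692537
  C(31) = 1 + 2692537 + 1664079 = 4356617
  C(32) = 1 + 4356617 + 2692537 = 7049155
  C(33) = 1 + 7049155 + 4356617 = 11405773
  C(34) = 1 + 11405773 + 7049155 = 18454929
  C(35) = 1 + 18454929 + 11405773 = 29860703
  C(36) = 1 + 29860703 + 18454929 = 48315633
  C(37) = 1 + 48315633 + 29860703 = 78176337
  C(38) = 1 + 78176337 + 48315633 = 126491971
  C(39) = 1 + 126491971 + 78176337 = 204668309
  C(40) = 1 + 204668309 + 126491971 = 331160281
  C(41) = 1 + 331160281 + 204668309 = 535828591
  C(42) = 1 + 535828591 + 331160281 = 866988873
  C(43) = 1 + 866988873 + 535828591 = 1402817465
  C(44) = 1 + 1402817465 + 866988873 = 2269806339
  C(45) = 1 + 2269806339 + 1402817465 = 3672623805
  C(46) = 1 + 3672623805 + 2269806339 = 5942430145
  C(47) = 1 + 5942430145 + 3672623805 = 9615053951
  C(48) = 1 + 9615053951 + 5942430145 = 15557484097
  C(49) = 1 + 15557484097 + 9615053951 = 25172538049
  C(50) = 1 + 25172538049 + 15557484097 = 40730022147
  C(51) = 1 + 40730022147 + 25172538049 = 65902560197
  C(52) = 1 + 65902560197 + 40730022147 = 106632582345
Total calls for fib(52) = 106632582345


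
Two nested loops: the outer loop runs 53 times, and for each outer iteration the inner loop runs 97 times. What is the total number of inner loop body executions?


Outer loop: 53 iterations
Inner loop: 97 iterations per outer iteration
Total = 53 * 97 = 5141


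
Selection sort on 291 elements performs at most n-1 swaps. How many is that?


Each of the 290 passes places one element in its final position.
Pass 1: swap minimum into position 0
Pass 2: swap minimum of remaining into position 1
...
Pass 290: last two elements, one swap
Maximum swaps = 291 - 1 = 290


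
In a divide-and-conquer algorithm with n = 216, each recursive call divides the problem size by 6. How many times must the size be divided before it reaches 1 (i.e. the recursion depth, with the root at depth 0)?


Number of divisions = log_6(216)
Sizes: 216 -> 36 -> 6 -> 1 (3 divisions)
Recursion depth = 3


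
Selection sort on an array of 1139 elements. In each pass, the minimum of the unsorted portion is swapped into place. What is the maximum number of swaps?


Selection sort performs one swap per pass:
  Pass 1: find min in positions 0 to 1138, swap with position 0
  Pass 2: find min in positions 1 to 1138, swap with position 1
  Pass 3: find min in positions 2 to 1138, swap with position 2
  Pass 4: find min in positions 3 to 1138, swap with position 3
  Pass 5: find min in positions 4 to 1138, swap with position 4
  ... (1133 more passes)
Total passes (and swaps) = n - 1 = 1139 - 1 = 1138


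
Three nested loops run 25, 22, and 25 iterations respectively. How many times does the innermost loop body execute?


Loop 1 (outermost): 25 iterations
Loop 2 (middle): 22 iterations per outer
Loop 3 (innermost): 25 iterations per middle
Total = 25 * 22 * 25 = 13750


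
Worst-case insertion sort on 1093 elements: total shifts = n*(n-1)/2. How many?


Sum of shifts = 1 + 2 + 3 + ... + 1092
= 1093 * 1092 / 2
= 1193556 / 2
= 596778


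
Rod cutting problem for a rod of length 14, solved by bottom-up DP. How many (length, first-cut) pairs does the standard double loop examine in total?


For each subproblem length i = 1..14, the inner loop considers i possible first cuts.
Total = 1 + 2 + ... + 14
= 14*(14+1)/2
= 14*15/2 = 105


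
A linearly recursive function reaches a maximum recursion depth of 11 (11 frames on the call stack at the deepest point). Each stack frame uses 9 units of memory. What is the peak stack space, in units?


Maximum recursion depth = 11 frames
Memory per frame = 9 units
Total stack space = depth * frame_size
= 11 * 9 = 99


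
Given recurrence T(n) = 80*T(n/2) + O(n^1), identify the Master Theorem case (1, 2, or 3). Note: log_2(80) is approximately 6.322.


Master Theorem parameters: a=80, b=2, c=1
log_b(a) = 6.322
Compare b^c with a: 2^1 = 2 < 80, so c < log_b(a).
Comparing c=1 vs log_b(a)=6.322:
1 < 6.322 => Case 1
Result: T(n) = O(n^(log_2 80)) ~ O(n^6.322)
Master Theorem case = 1


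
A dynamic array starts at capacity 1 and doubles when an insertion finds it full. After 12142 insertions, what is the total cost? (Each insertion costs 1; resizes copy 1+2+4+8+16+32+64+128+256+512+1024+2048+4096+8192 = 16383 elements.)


Insertion cost: 12142 (one per element)
Resizes occur just before inserting elements 2, 3, 5, 9, ...
Elements copied at each resize: 1 + 2 + 4 + 8 + 16 + 32 + 64 + 128 + 256 + 512 + 1024 + 2048 + 4096 + 8192
Sum of copies = 16383 (geometric series: 2^k - 1)
Total = 12142 + 16383 = 28525


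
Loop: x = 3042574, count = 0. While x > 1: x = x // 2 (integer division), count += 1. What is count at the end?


The variable x halves each step:
x = 3042574 -> 1521287 -> 760643 -> 380321 -> 190160 -> 95080 -> 47540 -> 23770 -> 11885 -> 5942 -> 2971 -> 1485 -> 742 -> 371 -> 185 -> 92 -> 46 -> 23 -> 11 -> 5 -> 2 -> 1
Number of halvings = floor(log2(3042574)) = 21


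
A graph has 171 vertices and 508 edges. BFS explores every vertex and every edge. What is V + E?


A full BFS traversal dequeues each vertex once and examines each edge once.
Vertex visits: 171
Edge visits: 508
V + E = 171 + 508 = 679


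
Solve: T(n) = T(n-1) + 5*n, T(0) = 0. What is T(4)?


Expanding the recurrence:
T(4) = T(3) + 5*4
       = T(2) + 5*3 + 5*4
       ...
       = T(0) + 5*(1 + 2 + ... + 4)
       = 0 + 5 * 4*5/2
       = 0 + 5 * 10
       = 0 + 50 = 50


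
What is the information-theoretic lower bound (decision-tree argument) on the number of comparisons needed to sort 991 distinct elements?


A binary decision tree of height h has at most 2^h leaves and needs at least n! of them, so h >= ceil(log2(n!)).
991! is far too large to multiply out, so use Stirling's series:
  ln(n!) ~ n ln n - n + (1/2) ln(2 pi n) + 1/(12n)  (error below 1/(360 n^3), negligible here)
  ln(991) = 6.8987145
  n ln n = 991 * 6.8987145 = 6836.6261
  (1/2) ln(2 pi * 991) = (1/2) ln(6226.6366) = 4.3683
  1/(12*991) = 0.0001
  ln(991!) ~ 6836.6261 - 991 + 4.3683 + 0.0001 = 5849.9945
Convert to base 2: log2(991!) = 5849.9945 / ln 2 = 5849.9945 / 0.69314718 = 8439.7581
ceil(8439.7581) = 8440


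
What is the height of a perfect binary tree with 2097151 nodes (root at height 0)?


A perfect binary tree with 2097151 nodes:
  2097151 = 2^21 - 1
  Levels: 0, 1, ..., 20
  Height = 20


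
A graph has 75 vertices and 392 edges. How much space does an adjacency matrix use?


Adjacency matrix: V x V grid of entries
Space = V^2 = 75^2 = 75 * 75 = 5625


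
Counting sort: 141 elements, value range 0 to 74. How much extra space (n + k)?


n = 141 (output array)
k = 75 (count array for 75 distinct values)
Extra space = 141 + 75 = 216


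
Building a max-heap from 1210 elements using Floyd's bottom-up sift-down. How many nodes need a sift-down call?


In a heap of 1210 elements (0-indexed array):
  Last element index: 1209
  Parent of last element: floor((1209 - 1) / 2) = 604
  Internal nodes: indices 0 to 604
  Count = floor(1210/2) = 605


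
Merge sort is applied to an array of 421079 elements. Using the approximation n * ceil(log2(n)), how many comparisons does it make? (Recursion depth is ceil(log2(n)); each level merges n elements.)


Merge sort divides the array into halves recursively.
Number of levels = ceil(log2(421079)) = 19
At each level, approximately n = 421079 comparisons are needed for merging.
Total comparisons ~ n * ceil(log2(n)) = 421079 * 19 = 8000501


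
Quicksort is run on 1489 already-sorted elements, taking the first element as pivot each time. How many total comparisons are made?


Sum of comparisons per partition:
1488 + 1487 + ... + 1 + 0
= 1489 * (1489 - 1) / 2
= 1489 * 1488 / 2
= 1107816


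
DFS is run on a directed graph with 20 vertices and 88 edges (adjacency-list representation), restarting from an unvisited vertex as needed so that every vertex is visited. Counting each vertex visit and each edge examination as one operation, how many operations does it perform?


A full DFS traversal processes each vertex exactly once (push/pop on stack).
Each directed edge is examined once.
V = 20, E = 88
V + E = 108


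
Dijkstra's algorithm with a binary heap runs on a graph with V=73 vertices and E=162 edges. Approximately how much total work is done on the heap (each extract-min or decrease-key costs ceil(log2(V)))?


Dijkstra with a binary heap: each vertex is extracted once, each edge may relax once.
Each heap operation costs O(log V).
V + E = 73 + 162 = 235
ceil(log2(73)) = 7 (since 2^6 = 64 < 73 <= 128 = 2^7)
Total heap work = (V+E) * ceil(log2(V)) = 235 * 7 = 1645


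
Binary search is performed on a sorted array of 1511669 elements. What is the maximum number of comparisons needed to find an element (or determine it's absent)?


Binary search halves the search space each comparison:
  Step 1: search space = 1511669 -> 755834
  Step 2: search space = 755834 -> 377917
  Step 3: search space = 377917 -> 188958
  Step 4: search space = 188958 -> 94479
  Step 5: search space = 94479 -> 47239
  Step 6: search space = 47239 -> 23619
  Step 7: search space = 23619 -> 11809
  Step 8: search space = 11809 -> 5904
  Step 9: search space = 5904 -> 2952
  Step 10: search space = 2952 -> 1476
  Step 11: search space = 1476 -> 738
  Step 12: search space = 738 -> 369
  Step 13: search space = 369 -> 184
  Step 14: search space = 184 -> 92
  Step 15: search space = 92 -> 46
  Step 16: search space = 46 -> 23
  Step 17: search space = 23 -> 11
  Step 18: search space = 11 -> 5
  Step 19: search space = 5 -> 2
  Step 20: search space = 2 -> 1
  Step 21: search space = 1 (final check)
Maximum comparisons = floor(log2(1511669)) + 1 = 20 + 1 = 21


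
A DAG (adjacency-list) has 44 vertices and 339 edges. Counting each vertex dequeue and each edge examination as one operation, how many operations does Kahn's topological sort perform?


V = 44 (vertex processing)
E = 339 (edge processing)
V + E = 44 + 339 = 383


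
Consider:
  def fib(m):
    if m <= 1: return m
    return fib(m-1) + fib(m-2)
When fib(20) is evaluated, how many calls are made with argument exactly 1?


Let N(m) = number of times fib(m) is called while evaluating fib(20).
N(20) = 1 (the initial call).
N(19) = 1 (only fib(20) calls it).
For 1 <= m <= 18: fib(m) is called by fib(m+1) and fib(m+2), so
  N(m) = N(m+1) + N(m+2).
fib(0) is called only by fib(2), so N(0) = N(2).
Walk down from m=20:
  N(20)=1, N(19)=1, N(18)=2, N(17)=3, N(16)=5, N(15)=8, N(14)=13, N(13)=21, N(12)=34, N(11)=55, N(10)=89, N(9)=144, N(8)=233, N(7)=377, N(6)=610, N(5)=987, N(4)=1597, N(3)=2584, N(2)=4181, N(1)=6765
N(1) = 6765


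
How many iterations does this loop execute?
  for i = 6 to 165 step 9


The loop variable i takes values starting at 6 and increments by 9 each iteration.
Sequence: i = 6, 15, 24, 33, 42, 51, 60, 69, 78, ...
The upper bound 165 is inclusive, so the count is floor((last - first) / step) + 1:
floor((165 - 6) / 9) + 1 = floor(159/9) + 1 = 17 + 1 = 18
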